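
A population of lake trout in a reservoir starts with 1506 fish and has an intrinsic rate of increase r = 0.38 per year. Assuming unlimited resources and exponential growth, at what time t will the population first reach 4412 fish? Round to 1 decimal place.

2.8 years

Set N₀·e^(rt) = 4412: e^(0.38·t) = 4412/1506 = 2.9296.
0.38·t = ln(2.9296) = 1.0749, so t = 1.0749/0.38 = 2.8286.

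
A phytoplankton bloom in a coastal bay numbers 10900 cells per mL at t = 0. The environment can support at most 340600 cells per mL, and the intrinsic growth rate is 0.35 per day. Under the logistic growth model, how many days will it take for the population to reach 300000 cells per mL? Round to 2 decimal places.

A = (K − N₀)/N₀ = (340600 − 10900)/10900 = 30.248.
Solve 340600/(1 + 30.248·e^(−0.35t)) = 300000: 1 + 30.248·e^(−0.35t) = 1.1353, so e^(−0.35t) = 0.00447417.
−0.35·t = ln(0.00447417) = -5.4094, so t = 5.4094/0.35 = 15.456.

15.46 days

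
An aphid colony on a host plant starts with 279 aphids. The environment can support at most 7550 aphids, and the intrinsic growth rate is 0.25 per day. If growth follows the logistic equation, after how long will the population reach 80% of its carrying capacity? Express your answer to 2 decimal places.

A = (K − N₀)/N₀ = (7550 − 279)/279 = 26.061.
Solve 7550/(1 + 26.061·e^(−0.25t)) = 6040: 1 + 26.061·e^(−0.25t) = 1.25, so e^(−0.25t) = 0.0095929.
−0.25·t = ln(0.0095929) = -4.6467, so t = 4.6467/0.25 = 18.587.

18.59 days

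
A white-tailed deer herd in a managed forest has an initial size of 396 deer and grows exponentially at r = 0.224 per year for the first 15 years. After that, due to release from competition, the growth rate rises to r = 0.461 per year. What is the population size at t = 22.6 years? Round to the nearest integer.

Phase 1: N(15) = 396·e^(0.224×15) = 396·e^3.36 = 11400.5.
Phase 2 runs for 22.6 − 15 = 7.6 years at r = 0.461.
N(22.6) = 11400.5·e^(0.461×7.6) = 11400.5·e^3.504 = 378895.

378895 deer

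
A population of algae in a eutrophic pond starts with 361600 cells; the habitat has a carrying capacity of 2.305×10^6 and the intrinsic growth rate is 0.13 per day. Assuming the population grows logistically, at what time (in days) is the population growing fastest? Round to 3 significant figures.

12.9 days

Logistic growth is fastest at N = K/2 = 1.1525×10^6.
A = (K − N₀)/N₀ = 5.3744. Set K/(1 + A·e^(−rt)) = K/2 → A·e^(−rt) = 1.
e^(−0.13t) = 1/5.3744 = 0.186066, so t = ln(5.3744)/0.13 = 1.6817/0.13 = 12.936.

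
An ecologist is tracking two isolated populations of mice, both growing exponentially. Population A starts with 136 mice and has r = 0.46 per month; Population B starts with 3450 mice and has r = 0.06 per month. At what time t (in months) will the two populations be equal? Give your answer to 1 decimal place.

8.1 months

Set 136·e^(0.46t) = 3450·e^(0.06t).
e^((0.46 − 0.06)t) = 3450/136 → e^(0.4·t) = 25.368.
0.4·t = ln(25.368) = 3.2335, so t = 3.2335/0.4 = 8.0837.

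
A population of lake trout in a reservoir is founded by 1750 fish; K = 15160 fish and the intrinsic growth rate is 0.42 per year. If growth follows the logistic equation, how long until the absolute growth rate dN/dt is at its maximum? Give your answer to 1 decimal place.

Logistic growth is fastest at N = K/2 = 7580.
A = (K − N₀)/N₀ = 7.6629. Set K/(1 + A·e^(−rt)) = K/2 → A·e^(−rt) = 1.
e^(−0.42t) = 1/7.6629 = 0.1305, so t = ln(7.6629)/0.42 = 2.0364/0.42 = 4.8485.

4.8 years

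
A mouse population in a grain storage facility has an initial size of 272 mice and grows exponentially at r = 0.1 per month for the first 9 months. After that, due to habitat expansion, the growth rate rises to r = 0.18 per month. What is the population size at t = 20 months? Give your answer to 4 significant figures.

Phase 1: N(9) = 272·e^(0.1×9) = 272·e^0.9 = 669.012.
Phase 2 runs for 20 − 9 = 11 months at r = 0.18.
N(20) = 669.012·e^(0.18×11) = 669.012·e^1.98 = 4845.48.

4845 mice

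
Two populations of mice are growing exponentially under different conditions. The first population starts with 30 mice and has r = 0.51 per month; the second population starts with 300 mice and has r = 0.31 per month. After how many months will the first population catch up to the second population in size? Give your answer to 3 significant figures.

11.5 months

Set 30·e^(0.51t) = 300·e^(0.31t).
e^((0.51 − 0.31)t) = 300/30 → e^(0.2·t) = 10.
0.2·t = ln(10) = 2.3026, so t = 2.3026/0.2 = 11.513.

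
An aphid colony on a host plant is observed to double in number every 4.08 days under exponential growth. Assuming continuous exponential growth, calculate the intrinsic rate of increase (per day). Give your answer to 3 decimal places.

0.170 per day

r = ln(2)/t_d = 0.6931/4.08 = 0.16989.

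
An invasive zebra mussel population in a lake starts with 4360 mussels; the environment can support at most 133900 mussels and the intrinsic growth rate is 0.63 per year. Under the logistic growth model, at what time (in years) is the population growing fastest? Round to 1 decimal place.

5.4 years

Logistic growth is fastest at N = K/2 = 66950.
A = (K − N₀)/N₀ = 29.711. Set K/(1 + A·e^(−rt)) = K/2 → A·e^(−rt) = 1.
e^(−0.63t) = 1/29.711 = 0.0336576, so t = ln(29.711)/0.63 = 3.3915/0.63 = 5.3834.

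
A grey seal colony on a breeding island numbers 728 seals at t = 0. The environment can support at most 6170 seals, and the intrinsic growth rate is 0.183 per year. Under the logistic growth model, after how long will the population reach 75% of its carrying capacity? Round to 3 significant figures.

17.0 years

A = (K − N₀)/N₀ = (6170 − 728)/728 = 7.4753.
Solve 6170/(1 + 7.4753·e^(−0.183t)) = 4627.5: 1 + 7.4753·e^(−0.183t) = 1.3333, so e^(−0.183t) = 0.0445914.
−0.183·t = ln(0.0445914) = -3.1102, so t = 3.1102/0.183 = 16.996.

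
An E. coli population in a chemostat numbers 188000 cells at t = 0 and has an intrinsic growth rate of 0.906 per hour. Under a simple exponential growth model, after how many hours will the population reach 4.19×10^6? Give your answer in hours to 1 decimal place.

3.4 hours

Set N₀·e^(rt) = 4.19×10^6: e^(0.906·t) = 4.19×10^6/188000 = 22.287.
0.906·t = ln(22.287) = 3.104, so t = 3.104/0.906 = 3.4261.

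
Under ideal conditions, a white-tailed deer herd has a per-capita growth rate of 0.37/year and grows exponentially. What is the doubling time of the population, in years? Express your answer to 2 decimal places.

Doubling time t_d = ln(2)/r = 0.6931/0.37 = 1.8734.

1.87 years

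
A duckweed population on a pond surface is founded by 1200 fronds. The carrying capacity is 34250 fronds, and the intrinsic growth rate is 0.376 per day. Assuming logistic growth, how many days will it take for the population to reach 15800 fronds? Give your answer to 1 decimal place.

A = (K − N₀)/N₀ = (34250 − 1200)/1200 = 27.542.
Solve 34250/(1 + 27.542·e^(−0.376t)) = 15800: 1 + 27.542·e^(−0.376t) = 2.1677, so e^(−0.376t) = 0.0423984.
−0.376·t = ln(0.0423984) = -3.1606, so t = 3.1606/0.376 = 8.406.

8.4 days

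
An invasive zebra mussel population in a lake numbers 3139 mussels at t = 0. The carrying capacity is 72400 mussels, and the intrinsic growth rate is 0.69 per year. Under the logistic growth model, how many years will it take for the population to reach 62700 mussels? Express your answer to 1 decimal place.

A = (K − N₀)/N₀ = (72400 − 3139)/3139 = 22.065.
Solve 72400/(1 + 22.065·e^(−0.69t)) = 62700: 1 + 22.065·e^(−0.69t) = 1.1547, so e^(−0.69t) = 0.00701143.
−0.69·t = ln(0.00701143) = -4.9602, so t = 4.9602/0.69 = 7.1887.

7.2 years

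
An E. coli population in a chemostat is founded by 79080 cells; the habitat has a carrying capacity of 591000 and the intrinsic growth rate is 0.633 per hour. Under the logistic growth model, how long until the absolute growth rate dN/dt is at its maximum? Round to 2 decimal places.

Logistic growth is fastest at N = K/2 = 295500.
A = (K − N₀)/N₀ = 6.4734. Set K/(1 + A·e^(−rt)) = K/2 → A·e^(−rt) = 1.
e^(−0.633t) = 1/6.4734 = 0.154477, so t = ln(6.4734)/0.633 = 1.8677/0.633 = 2.9506.

2.95 hours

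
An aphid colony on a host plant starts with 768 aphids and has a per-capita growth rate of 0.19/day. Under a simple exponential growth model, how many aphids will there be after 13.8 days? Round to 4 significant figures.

10570 aphids

N(t) = N₀·e^(rt) = 768 × e^(0.19×13.8) = 768 × e^2.622.
e^2.622 ≈ 13.763, so N ≈ 768 × 13.763 = 10570.2.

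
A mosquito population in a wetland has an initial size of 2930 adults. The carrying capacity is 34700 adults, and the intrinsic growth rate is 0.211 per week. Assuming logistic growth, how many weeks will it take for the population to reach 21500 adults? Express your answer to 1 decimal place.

A = (K − N₀)/N₀ = (34700 − 2930)/2930 = 10.843.
Solve 34700/(1 + 10.843·e^(−0.211t)) = 21500: 1 + 10.843·e^(−0.211t) = 1.614, so e^(−0.211t) = 0.0566221.
−0.211·t = ln(0.0566221) = -2.8714, so t = 2.8714/0.211 = 13.608.

13.6 weeks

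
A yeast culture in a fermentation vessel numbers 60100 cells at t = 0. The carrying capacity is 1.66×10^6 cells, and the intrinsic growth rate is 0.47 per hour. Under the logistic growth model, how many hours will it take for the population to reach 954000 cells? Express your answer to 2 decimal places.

A = (K − N₀)/N₀ = (1.66×10^6 − 60100)/60100 = 26.621.
Solve 1.66×10^6/(1 + 26.621·e^(−0.47t)) = 954000: 1 + 26.621·e^(−0.47t) = 1.74, so e^(−0.47t) = 0.0277996.
−0.47·t = ln(0.0277996) = -3.5827, so t = 3.5827/0.47 = 7.6228.

7.62 hours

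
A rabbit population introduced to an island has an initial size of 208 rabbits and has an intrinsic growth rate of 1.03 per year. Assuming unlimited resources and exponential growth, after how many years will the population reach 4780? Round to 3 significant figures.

3.04 years

Set N₀·e^(rt) = 4780: e^(1.03·t) = 4780/208 = 22.981.
1.03·t = ln(22.981) = 3.1347, so t = 3.1347/1.03 = 3.0434.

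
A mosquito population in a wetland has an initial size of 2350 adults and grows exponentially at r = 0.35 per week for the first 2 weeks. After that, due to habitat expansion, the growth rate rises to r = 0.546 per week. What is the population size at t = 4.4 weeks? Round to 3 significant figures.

Phase 1: N(2) = 2350·e^(0.35×2) = 2350·e^0.7 = 4732.32.
Phase 2 runs for 4.4 − 2 = 2.4 weeks at r = 0.546.
N(4.4) = 4732.32·e^(0.546×2.4) = 4732.32·e^1.31 = 17545.8.

17500 adults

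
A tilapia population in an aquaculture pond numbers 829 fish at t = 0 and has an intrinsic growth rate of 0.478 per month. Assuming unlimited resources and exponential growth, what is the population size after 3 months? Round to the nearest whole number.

3478 fish

N(t) = N₀·e^(rt) = 829 × e^(0.478×3) = 829 × e^1.434.
e^1.434 ≈ 4.1954, so N ≈ 829 × 4.1954 = 3478.03.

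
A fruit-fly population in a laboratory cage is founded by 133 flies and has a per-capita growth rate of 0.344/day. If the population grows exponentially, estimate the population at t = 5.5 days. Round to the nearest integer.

882 flies

N(t) = N₀·e^(rt) = 133 × e^(0.344×5.5) = 133 × e^1.892.
e^1.892 ≈ 6.6326, so N ≈ 133 × 6.6326 = 882.139.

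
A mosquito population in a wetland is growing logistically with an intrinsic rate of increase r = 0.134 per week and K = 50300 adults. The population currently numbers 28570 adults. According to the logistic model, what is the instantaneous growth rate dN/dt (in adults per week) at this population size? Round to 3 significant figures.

1650 adults per week

dN/dt = rN(1 − N/K) = 0.134 × 28570 × (1 − 28570/50300).
1 − 28570/50300 = 0.43201; dN/dt = 0.134 × 28570 × 0.43201 = 1653.9.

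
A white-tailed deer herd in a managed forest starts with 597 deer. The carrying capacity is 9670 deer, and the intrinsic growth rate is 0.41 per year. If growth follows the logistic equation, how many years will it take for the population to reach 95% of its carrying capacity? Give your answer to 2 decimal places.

A = (K − N₀)/N₀ = (9670 − 597)/597 = 15.198.
Solve 9670/(1 + 15.198·e^(−0.41t)) = 9186.5: 1 + 15.198·e^(−0.41t) = 1.0526, so e^(−0.41t) = 0.00346314.
−0.41·t = ln(0.00346314) = -5.6656, so t = 5.6656/0.41 = 13.818.

13.82 years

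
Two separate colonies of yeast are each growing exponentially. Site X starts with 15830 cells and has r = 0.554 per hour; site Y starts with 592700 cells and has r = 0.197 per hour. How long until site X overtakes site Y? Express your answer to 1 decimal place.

10.1 hours

Set 15830·e^(0.554t) = 592700·e^(0.197t).
e^((0.554 − 0.197)t) = 592700/15830 → e^(0.357·t) = 37.442.
0.357·t = ln(37.442) = 3.6228, so t = 3.6228/0.357 = 10.148.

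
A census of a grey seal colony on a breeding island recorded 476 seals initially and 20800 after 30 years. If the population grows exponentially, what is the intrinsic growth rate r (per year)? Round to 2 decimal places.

0.13 per year

From N(t) = N₀·e^(rt): e^(r·30) = 20800/476 = 43.697.
r·30 = ln(43.697) = 3.7773, so r = 3.7773/30 = 0.12591.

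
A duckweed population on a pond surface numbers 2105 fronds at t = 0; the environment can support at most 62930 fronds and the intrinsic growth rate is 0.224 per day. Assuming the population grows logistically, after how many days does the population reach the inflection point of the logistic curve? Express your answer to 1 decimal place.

15.0 days

Logistic growth is fastest at N = K/2 = 31465.
A = (K − N₀)/N₀ = 28.895. Set K/(1 + A·e^(−rt)) = K/2 → A·e^(−rt) = 1.
e^(−0.224t) = 1/28.895 = 0.0346075, so t = ln(28.895)/0.224 = 3.3637/0.224 = 15.016.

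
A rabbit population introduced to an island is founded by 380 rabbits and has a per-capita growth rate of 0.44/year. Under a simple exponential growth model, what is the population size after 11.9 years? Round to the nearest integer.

71408 rabbits

N(t) = N₀·e^(rt) = 380 × e^(0.44×11.9) = 380 × e^5.236.
e^5.236 ≈ 187.92, so N ≈ 380 × 187.92 = 71408.4.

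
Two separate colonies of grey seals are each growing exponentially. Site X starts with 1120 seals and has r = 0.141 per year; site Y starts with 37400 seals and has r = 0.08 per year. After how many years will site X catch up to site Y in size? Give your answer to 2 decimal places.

Set 1120·e^(0.141t) = 37400·e^(0.08t).
e^((0.141 − 0.08)t) = 37400/1120 → e^(0.061·t) = 33.393.
0.061·t = ln(33.393) = 3.5083, so t = 3.5083/0.061 = 57.514.

57.51 years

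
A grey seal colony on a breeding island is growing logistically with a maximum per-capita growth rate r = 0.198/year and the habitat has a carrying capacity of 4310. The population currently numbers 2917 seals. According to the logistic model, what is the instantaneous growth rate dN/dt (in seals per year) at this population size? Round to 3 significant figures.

187 seals per year

dN/dt = rN(1 − N/K) = 0.198 × 2917 × (1 − 2917/4310).
1 − 2917/4310 = 0.3232; dN/dt = 0.198 × 2917 × 0.3232 = 186.67.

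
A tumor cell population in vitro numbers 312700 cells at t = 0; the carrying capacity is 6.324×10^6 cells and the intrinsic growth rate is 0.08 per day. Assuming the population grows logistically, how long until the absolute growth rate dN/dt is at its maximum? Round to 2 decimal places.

Logistic growth is fastest at N = K/2 = 3.162×10^6.
A = (K − N₀)/N₀ = 19.224. Set K/(1 + A·e^(−rt)) = K/2 → A·e^(−rt) = 1.
e^(−0.08t) = 1/19.224 = 0.0520187, so t = ln(19.224)/0.08 = 2.9562/0.08 = 36.952.

36.95 days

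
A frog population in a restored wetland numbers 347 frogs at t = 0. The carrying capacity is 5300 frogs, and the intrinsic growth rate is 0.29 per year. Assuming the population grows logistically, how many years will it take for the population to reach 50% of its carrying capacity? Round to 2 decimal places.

9.17 years

A = (K − N₀)/N₀ = (5300 − 347)/347 = 14.274.
Solve 5300/(1 + 14.274·e^(−0.29t)) = 2650: 1 + 14.274·e^(−0.29t) = 2, so e^(−0.29t) = 0.0700586.
−0.29·t = ln(0.0700586) = -2.6584, so t = 2.6584/0.29 = 9.167.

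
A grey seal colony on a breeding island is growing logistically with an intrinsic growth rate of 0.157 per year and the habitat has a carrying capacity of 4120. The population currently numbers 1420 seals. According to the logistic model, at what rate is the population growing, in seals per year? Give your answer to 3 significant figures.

dN/dt = rN(1 − N/K) = 0.157 × 1420 × (1 − 1420/4120).
1 − 1420/4120 = 0.65534; dN/dt = 0.157 × 1420 × 0.65534 = 146.1.

146 seals per year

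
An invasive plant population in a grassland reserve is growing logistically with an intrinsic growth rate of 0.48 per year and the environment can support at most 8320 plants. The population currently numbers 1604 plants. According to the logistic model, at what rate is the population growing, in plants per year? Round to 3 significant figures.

621 plants per year

dN/dt = rN(1 − N/K) = 0.48 × 1604 × (1 − 1604/8320).
1 − 1604/8320 = 0.80721; dN/dt = 0.48 × 1604 × 0.80721 = 621.49.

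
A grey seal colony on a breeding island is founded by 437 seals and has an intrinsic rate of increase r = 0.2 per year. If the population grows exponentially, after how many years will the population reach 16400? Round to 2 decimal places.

Set N₀·e^(rt) = 16400: e^(0.2·t) = 16400/437 = 37.529.
0.2·t = ln(37.529) = 3.6251, so t = 3.6251/0.2 = 18.126.

18.13 years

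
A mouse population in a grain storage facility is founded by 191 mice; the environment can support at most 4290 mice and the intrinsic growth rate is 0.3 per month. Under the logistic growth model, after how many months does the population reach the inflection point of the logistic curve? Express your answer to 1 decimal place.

Logistic growth is fastest at N = K/2 = 2145.
A = (K − N₀)/N₀ = 21.461. Set K/(1 + A·e^(−rt)) = K/2 → A·e^(−rt) = 1.
e^(−0.3t) = 1/21.461 = 0.0465967, so t = ln(21.461)/0.3 = 3.0662/0.3 = 10.221.

10.2 months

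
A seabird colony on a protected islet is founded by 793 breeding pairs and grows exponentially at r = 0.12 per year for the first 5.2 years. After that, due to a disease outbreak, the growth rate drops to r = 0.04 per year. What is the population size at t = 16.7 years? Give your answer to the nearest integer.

2344 breeding pairs

Phase 1: N(5.2) = 793·e^(0.12×5.2) = 793·e^0.624 = 1480.04.
Phase 2 runs for 16.7 − 5.2 = 11.5 years at r = 0.04.
N(16.7) = 1480.04·e^(0.04×11.5) = 1480.04·e^0.46 = 2344.49.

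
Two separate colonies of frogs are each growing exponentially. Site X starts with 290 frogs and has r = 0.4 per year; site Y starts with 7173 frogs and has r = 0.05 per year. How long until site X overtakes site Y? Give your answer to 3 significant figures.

9.17 years

Set 290·e^(0.4t) = 7173·e^(0.05t).
e^((0.4 − 0.05)t) = 7173/290 → e^(0.35·t) = 24.734.
0.35·t = ln(24.734) = 3.2082, so t = 3.2082/0.35 = 9.1663.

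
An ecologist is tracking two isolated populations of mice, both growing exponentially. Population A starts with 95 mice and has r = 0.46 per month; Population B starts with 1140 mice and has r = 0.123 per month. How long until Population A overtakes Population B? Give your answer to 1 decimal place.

7.4 months

Set 95·e^(0.46t) = 1140·e^(0.123t).
e^((0.46 − 0.123)t) = 1140/95 → e^(0.337·t) = 12.
0.337·t = ln(12) = 2.4849, so t = 2.4849/0.337 = 7.3736.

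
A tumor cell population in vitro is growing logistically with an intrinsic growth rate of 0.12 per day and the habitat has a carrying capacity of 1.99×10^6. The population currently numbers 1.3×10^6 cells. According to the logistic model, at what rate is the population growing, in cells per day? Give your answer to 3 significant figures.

dN/dt = rN(1 − N/K) = 0.12 × 1.3×10^6 × (1 − 1.3×10^6/1.99×10^6).
1 − 1.3×10^6/1.99×10^6 = 0.34673; dN/dt = 0.12 × 1.3×10^6 × 0.34673 = 54090.

54100 cells per day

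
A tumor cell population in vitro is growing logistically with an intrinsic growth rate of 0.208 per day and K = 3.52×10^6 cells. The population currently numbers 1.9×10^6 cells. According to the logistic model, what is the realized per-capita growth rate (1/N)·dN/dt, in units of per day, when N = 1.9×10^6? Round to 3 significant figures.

(1/N)·dN/dt = r(1 − N/K) = 0.208 × (1 − 1.9×10^6/3.52×10^6).
= 0.208 × 0.46023 = 0.095727.

0.0957 per day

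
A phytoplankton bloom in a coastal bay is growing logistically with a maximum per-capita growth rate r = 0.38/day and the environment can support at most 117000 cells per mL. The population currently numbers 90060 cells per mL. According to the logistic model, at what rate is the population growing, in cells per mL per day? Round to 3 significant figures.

dN/dt = rN(1 − N/K) = 0.38 × 90060 × (1 − 90060/117000).
1 − 90060/117000 = 0.23026; dN/dt = 0.38 × 90060 × 0.23026 = 7880.

7880 cells per mL per day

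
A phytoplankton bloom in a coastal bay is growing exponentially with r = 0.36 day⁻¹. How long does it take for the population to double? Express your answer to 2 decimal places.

Doubling time t_d = ln(2)/r = 0.6931/0.36 = 1.9254.

1.93 days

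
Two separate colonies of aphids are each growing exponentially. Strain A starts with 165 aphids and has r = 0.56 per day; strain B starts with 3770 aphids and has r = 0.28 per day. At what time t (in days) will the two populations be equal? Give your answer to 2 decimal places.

11.17 days

Set 165·e^(0.56t) = 3770·e^(0.28t).
e^((0.56 − 0.28)t) = 3770/165 → e^(0.28·t) = 22.848.
0.28·t = ln(22.848) = 3.1289, so t = 3.1289/0.28 = 11.175.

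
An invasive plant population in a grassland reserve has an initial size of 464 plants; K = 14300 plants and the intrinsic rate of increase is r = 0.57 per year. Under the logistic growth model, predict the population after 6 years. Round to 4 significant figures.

A = (K − N₀)/N₀ = (14300 − 464)/464 = 29.819.
N(t) = K/(1 + A·e^(−rt)) = 14300/(1 + 29.819×e^(−0.57×6)).
e^(−3.42) = 0.032712; denominator = 1 + 29.819×0.032712 = 1.9755.
N = 14300/1.9755 = 7238.85.

7239 plants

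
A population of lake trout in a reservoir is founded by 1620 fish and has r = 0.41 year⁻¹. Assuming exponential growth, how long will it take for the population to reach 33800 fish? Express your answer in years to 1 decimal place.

7.4 years

Set N₀·e^(rt) = 33800: e^(0.41·t) = 33800/1620 = 20.864.
0.41·t = ln(20.864) = 3.038, so t = 3.038/0.41 = 7.4098.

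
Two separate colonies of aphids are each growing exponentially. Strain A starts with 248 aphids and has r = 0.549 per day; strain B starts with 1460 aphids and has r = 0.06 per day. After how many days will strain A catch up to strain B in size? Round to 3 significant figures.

Set 248·e^(0.549t) = 1460·e^(0.06t).
e^((0.549 − 0.06)t) = 1460/248 → e^(0.489·t) = 5.8871.
0.489·t = ln(5.8871) = 1.7728, so t = 1.7728/0.489 = 3.6253.

3.63 days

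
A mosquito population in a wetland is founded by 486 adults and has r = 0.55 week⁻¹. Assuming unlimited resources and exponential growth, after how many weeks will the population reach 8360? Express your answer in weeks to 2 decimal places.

5.17 weeks

Set N₀·e^(rt) = 8360: e^(0.55·t) = 8360/486 = 17.202.
0.55·t = ln(17.202) = 2.845, so t = 2.845/0.55 = 5.1727.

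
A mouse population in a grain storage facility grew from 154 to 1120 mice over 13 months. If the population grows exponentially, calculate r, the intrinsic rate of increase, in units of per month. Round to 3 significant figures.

From N(t) = N₀·e^(rt): e^(r·13) = 1120/154 = 7.2727.
r·13 = ln(7.2727) = 1.9841, so r = 1.9841/13 = 0.15263.

0.153 per month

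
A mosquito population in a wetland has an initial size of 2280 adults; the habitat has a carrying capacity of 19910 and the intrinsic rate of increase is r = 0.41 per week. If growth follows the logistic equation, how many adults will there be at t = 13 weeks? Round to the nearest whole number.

19191 adults

A = (K − N₀)/N₀ = (19910 − 2280)/2280 = 7.7325.
N(t) = K/(1 + A·e^(−rt)) = 19910/(1 + 7.7325×e^(−0.41×13)).
e^(−5.33) = 0.0048441; denominator = 1 + 7.7325×0.0048441 = 1.0375.
N = 19910/1.0375 = 19191.2.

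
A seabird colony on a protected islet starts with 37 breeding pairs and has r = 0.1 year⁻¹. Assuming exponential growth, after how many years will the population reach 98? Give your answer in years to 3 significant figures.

9.74 years

Set N₀·e^(rt) = 98: e^(0.1·t) = 98/37 = 2.6486.
0.1·t = ln(2.6486) = 0.97405, so t = 0.97405/0.1 = 9.7405.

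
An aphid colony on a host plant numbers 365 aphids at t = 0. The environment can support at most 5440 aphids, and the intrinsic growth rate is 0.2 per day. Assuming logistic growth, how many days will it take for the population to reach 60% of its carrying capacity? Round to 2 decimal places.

A = (K − N₀)/N₀ = (5440 − 365)/365 = 13.904.
Solve 5440/(1 + 13.904·e^(−0.2t)) = 3264: 1 + 13.904·e^(−0.2t) = 1.6667, so e^(−0.2t) = 0.0479475.
−0.2·t = ln(0.0479475) = -3.0376, so t = 3.0376/0.2 = 15.188.

15.19 days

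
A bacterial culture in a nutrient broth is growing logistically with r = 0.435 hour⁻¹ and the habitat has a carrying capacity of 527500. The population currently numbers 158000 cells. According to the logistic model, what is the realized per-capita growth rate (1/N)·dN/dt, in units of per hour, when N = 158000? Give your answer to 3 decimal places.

(1/N)·dN/dt = r(1 − N/K) = 0.435 × (1 − 158000/527500).
= 0.435 × 0.70047 = 0.30471.

0.305 per hour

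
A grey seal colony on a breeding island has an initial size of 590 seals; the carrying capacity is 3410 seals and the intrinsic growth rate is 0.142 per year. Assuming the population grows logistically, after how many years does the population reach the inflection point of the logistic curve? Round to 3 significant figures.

11.0 years

Logistic growth is fastest at N = K/2 = 1705.
A = (K − N₀)/N₀ = 4.7797. Set K/(1 + A·e^(−rt)) = K/2 → A·e^(−rt) = 1.
e^(−0.142t) = 1/4.7797 = 0.20922, so t = ln(4.7797)/0.142 = 1.5644/0.142 = 11.017.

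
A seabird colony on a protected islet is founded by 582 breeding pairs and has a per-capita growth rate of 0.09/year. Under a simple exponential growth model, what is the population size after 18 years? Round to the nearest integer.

2941 breeding pairs

N(t) = N₀·e^(rt) = 582 × e^(0.09×18) = 582 × e^1.62.
e^1.62 ≈ 5.0531, so N ≈ 582 × 5.0531 = 2940.9.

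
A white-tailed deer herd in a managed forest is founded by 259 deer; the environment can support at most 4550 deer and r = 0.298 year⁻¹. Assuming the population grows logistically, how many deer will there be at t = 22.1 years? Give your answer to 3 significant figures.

4450 deer

A = (K − N₀)/N₀ = (4550 − 259)/259 = 16.568.
N(t) = K/(1 + A·e^(−rt)) = 4550/(1 + 16.568×e^(−0.298×22.1)).
e^(−6.586) = 0.0013798; denominator = 1 + 16.568×0.0013798 = 1.0229.
N = 4550/1.0229 = 4448.31.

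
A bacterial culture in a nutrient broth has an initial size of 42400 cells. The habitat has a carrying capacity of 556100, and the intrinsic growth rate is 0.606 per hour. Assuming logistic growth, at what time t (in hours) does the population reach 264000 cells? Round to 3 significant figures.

A = (K − N₀)/N₀ = (556100 − 42400)/42400 = 12.116.
Solve 556100/(1 + 12.116·e^(−0.606t)) = 264000: 1 + 12.116·e^(−0.606t) = 2.1064, so e^(−0.606t) = 0.0913238.
−0.606·t = ln(0.0913238) = -2.3933, so t = 2.3933/0.606 = 3.9494.

3.95 hours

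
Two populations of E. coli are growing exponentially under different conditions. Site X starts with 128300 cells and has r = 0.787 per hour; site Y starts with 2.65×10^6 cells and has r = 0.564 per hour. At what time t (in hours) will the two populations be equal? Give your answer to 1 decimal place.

Set 128300·e^(0.787t) = 2.65×10^6·e^(0.564t).
e^((0.787 − 0.564)t) = 2.65×10^6/128300 → e^(0.223·t) = 20.655.
0.223·t = ln(20.655) = 3.0279, so t = 3.0279/0.223 = 13.578.

13.6 hours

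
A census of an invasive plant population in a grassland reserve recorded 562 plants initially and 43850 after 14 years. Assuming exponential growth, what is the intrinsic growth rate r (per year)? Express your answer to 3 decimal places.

From N(t) = N₀·e^(rt): e^(r·14) = 43850/562 = 78.025.
r·14 = ln(78.025) = 4.357, so r = 4.357/14 = 0.31122.

0.311 per year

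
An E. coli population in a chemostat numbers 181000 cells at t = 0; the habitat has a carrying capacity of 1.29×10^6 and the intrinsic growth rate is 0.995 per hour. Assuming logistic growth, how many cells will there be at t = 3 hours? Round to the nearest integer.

984989 cells

A = (K − N₀)/N₀ = (1.29×10^6 − 181000)/181000 = 6.1271.
N(t) = K/(1 + A·e^(−rt)) = 1.29×10^6/(1 + 6.1271×e^(−0.995×3)).
e^(−2.985) = 0.05054; denominator = 1 + 6.1271×0.05054 = 1.3097.
N = 1.29×10^6/1.3097 = 984989.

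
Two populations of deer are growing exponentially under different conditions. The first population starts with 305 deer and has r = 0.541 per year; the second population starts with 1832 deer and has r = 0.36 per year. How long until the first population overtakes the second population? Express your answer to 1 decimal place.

9.9 years

Set 305·e^(0.541t) = 1832·e^(0.36t).
e^((0.541 − 0.36)t) = 1832/305 → e^(0.181·t) = 6.0066.
0.181·t = ln(6.0066) = 1.7929, so t = 1.7929/0.181 = 9.9053.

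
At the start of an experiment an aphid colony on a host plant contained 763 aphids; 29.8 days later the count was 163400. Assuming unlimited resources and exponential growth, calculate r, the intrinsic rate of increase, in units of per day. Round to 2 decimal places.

From N(t) = N₀·e^(rt): e^(r·29.8) = 163400/763 = 214.15.
r·29.8 = ln(214.15) = 5.3667, so r = 5.3667/29.8 = 0.18009.

0.18 per day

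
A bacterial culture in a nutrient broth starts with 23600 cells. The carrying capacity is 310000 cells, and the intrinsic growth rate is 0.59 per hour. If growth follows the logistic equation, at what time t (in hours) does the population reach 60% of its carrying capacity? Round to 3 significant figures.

4.92 hours

A = (K − N₀)/N₀ = (310000 − 23600)/23600 = 12.136.
Solve 310000/(1 + 12.136·e^(−0.59t)) = 186000: 1 + 12.136·e^(−0.59t) = 1.6667, so e^(−0.59t) = 0.0549348.
−0.59·t = ln(0.0549348) = -2.9016, so t = 2.9016/0.59 = 4.918.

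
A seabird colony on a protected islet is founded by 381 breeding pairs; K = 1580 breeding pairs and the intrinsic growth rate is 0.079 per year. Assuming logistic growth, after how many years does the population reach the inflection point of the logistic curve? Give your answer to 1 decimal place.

Logistic growth is fastest at N = K/2 = 790.
A = (K − N₀)/N₀ = 3.147. Set K/(1 + A·e^(−rt)) = K/2 → A·e^(−rt) = 1.
e^(−0.079t) = 1/3.147 = 0.317765, so t = ln(3.147)/0.079 = 1.1464/0.079 = 14.512.

14.5 years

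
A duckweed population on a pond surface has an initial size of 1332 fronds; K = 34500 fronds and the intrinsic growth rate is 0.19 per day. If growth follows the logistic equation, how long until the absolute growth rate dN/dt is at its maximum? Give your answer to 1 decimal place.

Logistic growth is fastest at N = K/2 = 17250.
A = (K − N₀)/N₀ = 24.901. Set K/(1 + A·e^(−rt)) = K/2 → A·e^(−rt) = 1.
e^(−0.19t) = 1/24.901 = 0.0401592, so t = ln(24.901)/0.19 = 3.2149/0.19 = 16.921.

16.9 days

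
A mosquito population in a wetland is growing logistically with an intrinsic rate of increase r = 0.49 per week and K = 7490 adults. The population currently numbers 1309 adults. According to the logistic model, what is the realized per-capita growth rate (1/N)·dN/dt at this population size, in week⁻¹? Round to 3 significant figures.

(1/N)·dN/dt = r(1 − N/K) = 0.49 × (1 − 1309/7490).
= 0.49 × 0.82523 = 0.40436.

0.404 per week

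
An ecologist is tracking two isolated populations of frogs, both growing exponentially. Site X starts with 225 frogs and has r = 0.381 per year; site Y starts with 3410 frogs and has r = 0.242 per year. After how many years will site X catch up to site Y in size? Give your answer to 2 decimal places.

Set 225·e^(0.381t) = 3410·e^(0.242t).
e^((0.381 − 0.242)t) = 3410/225 → e^(0.139·t) = 15.156.
0.139·t = ln(15.156) = 2.7184, so t = 2.7184/0.139 = 19.557.

19.56 years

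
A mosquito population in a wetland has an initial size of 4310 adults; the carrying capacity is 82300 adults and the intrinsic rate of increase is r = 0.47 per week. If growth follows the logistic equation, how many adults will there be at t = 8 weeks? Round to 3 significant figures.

A = (K − N₀)/N₀ = (82300 − 4310)/4310 = 18.095.
N(t) = K/(1 + A·e^(−rt)) = 82300/(1 + 18.095×e^(−0.47×8)).
e^(−3.76) = 0.023284; denominator = 1 + 18.095×0.023284 = 1.4213.
N = 82300/1.4213 = 57903.8.

57900 adults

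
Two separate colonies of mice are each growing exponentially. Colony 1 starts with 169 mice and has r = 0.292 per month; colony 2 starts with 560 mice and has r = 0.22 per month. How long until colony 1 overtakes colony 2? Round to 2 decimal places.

16.64 months

Set 169·e^(0.292t) = 560·e^(0.22t).
e^((0.292 − 0.22)t) = 560/169 → e^(0.072·t) = 3.3136.
0.072·t = ln(3.3136) = 1.198, so t = 1.198/0.072 = 16.639.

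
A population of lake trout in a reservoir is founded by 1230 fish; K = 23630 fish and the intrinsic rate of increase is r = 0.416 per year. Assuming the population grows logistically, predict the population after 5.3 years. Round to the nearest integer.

A = (K − N₀)/N₀ = (23630 − 1230)/1230 = 18.211.
N(t) = K/(1 + A·e^(−rt)) = 23630/(1 + 18.211×e^(−0.416×5.3)).
e^(−2.205) = 0.11027; denominator = 1 + 18.211×0.11027 = 3.0082.
N = 23630/3.0082 = 7855.15.

7855 fish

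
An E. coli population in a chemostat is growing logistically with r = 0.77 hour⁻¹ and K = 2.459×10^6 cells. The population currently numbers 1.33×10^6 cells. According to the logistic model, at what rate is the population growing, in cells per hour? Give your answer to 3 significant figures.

470000 cells per hour

dN/dt = rN(1 − N/K) = 0.77 × 1.33×10^6 × (1 − 1.33×10^6/2.459×10^6).
1 − 1.33×10^6/2.459×10^6 = 0.45913; dN/dt = 0.77 × 1.33×10^6 × 0.45913 = 4.70195×10^5.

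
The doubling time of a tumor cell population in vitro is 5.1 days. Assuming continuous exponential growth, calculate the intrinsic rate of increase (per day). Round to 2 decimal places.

0.14 per day

r = ln(2)/t_d = 0.6931/5.1 = 0.13591.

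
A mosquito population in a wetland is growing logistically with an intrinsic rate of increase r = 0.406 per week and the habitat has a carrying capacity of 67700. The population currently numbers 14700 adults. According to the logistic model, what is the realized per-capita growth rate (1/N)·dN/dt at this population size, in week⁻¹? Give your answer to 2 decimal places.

(1/N)·dN/dt = r(1 − N/K) = 0.406 × (1 − 14700/67700).
= 0.406 × 0.78287 = 0.31784.

0.32 per week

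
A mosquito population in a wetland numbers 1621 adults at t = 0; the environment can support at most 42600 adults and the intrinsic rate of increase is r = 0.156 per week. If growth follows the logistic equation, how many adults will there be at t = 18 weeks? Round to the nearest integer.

A = (K − N₀)/N₀ = (42600 − 1621)/1621 = 25.28.
N(t) = K/(1 + A·e^(−rt)) = 42600/(1 + 25.28×e^(−0.156×18)).
e^(−2.808) = 0.060326; denominator = 1 + 25.28×0.060326 = 2.525.
N = 42600/2.525 = 16871.1.

16871 adults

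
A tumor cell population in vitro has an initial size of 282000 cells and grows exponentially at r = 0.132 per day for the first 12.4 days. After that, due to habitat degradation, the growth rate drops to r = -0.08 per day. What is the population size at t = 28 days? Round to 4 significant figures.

416000 cells

Phase 1: N(12.4) = 282000·e^(0.132×12.4) = 282000·e^1.637 = 1.449113×10^6.
Phase 2 runs for 28 − 12.4 = 15.6 days at r = -0.08.
N(28) = 1.449113×10^6·e^(-0.08×15.6) = 1.449113×10^6·e^-1.248 = 416009.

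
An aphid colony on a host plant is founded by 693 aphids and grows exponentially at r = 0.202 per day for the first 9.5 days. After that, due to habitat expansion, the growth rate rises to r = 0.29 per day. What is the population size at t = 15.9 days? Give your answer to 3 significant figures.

30200 aphids

Phase 1: N(9.5) = 693·e^(0.202×9.5) = 693·e^1.919 = 4722.2.
Phase 2 runs for 15.9 − 9.5 = 6.4 days at r = 0.29.
N(15.9) = 4722.2·e^(0.29×6.4) = 4722.2·e^1.856 = 30213.1.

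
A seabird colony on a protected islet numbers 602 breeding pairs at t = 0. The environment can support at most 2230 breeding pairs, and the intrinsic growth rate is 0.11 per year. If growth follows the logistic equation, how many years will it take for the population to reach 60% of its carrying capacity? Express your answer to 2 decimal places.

A = (K − N₀)/N₀ = (2230 − 602)/602 = 2.7043.
Solve 2230/(1 + 2.7043·e^(−0.11t)) = 1338: 1 + 2.7043·e^(−0.11t) = 1.6667, so e^(−0.11t) = 0.246519.
−0.11·t = ln(0.246519) = -1.4003, so t = 1.4003/0.11 = 12.73.

12.73 years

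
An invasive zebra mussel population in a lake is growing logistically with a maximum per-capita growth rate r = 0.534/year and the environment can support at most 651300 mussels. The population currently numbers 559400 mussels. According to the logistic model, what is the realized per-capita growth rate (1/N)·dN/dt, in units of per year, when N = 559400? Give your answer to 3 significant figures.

(1/N)·dN/dt = r(1 − N/K) = 0.534 × (1 − 559400/651300).
= 0.534 × 0.1411 = 0.075349.

0.0753 per year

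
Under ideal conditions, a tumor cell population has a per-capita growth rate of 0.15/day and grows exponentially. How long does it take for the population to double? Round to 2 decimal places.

4.62 days

Doubling time t_d = ln(2)/r = 0.6931/0.15 = 4.621.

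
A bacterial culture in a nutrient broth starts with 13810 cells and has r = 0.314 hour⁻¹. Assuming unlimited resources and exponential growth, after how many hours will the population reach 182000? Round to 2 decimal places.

8.21 hours

Set N₀·e^(rt) = 182000: e^(0.314·t) = 182000/13810 = 13.179.
0.314·t = ln(13.179) = 2.5786, so t = 2.5786/0.314 = 8.2121.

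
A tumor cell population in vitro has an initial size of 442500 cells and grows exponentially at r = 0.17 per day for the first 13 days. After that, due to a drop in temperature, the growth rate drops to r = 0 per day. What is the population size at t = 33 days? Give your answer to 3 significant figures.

Phase 1: N(13) = 442500·e^(0.17×13) = 442500·e^2.21 = 4.033705×10^6.
Phase 2 runs for 33 − 13 = 20 days at r = 0.
N(33) = 4.033705×10^6·e^(0×20) = 4.033705×10^6·e^-0 = 4.033705×10^6.

4030000 cells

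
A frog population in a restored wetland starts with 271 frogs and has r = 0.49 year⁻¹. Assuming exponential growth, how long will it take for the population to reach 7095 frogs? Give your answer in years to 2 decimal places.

Set N₀·e^(rt) = 7095: e^(0.49·t) = 7095/271 = 26.181.
0.49·t = ln(26.181) = 3.265, so t = 3.265/0.49 = 6.6633.

6.66 years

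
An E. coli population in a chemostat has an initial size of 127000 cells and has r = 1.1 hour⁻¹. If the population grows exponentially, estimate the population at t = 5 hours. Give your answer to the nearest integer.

31075875 cells

N(t) = N₀·e^(rt) = 127000 × e^(1.1×5) = 127000 × e^5.5.
e^5.5 ≈ 244.69, so N ≈ 127000 × 244.69 = 3.107588×10^7.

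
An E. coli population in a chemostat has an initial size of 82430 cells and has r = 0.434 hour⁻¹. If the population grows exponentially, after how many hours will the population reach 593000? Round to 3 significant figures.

Set N₀·e^(rt) = 593000: e^(0.434·t) = 593000/82430 = 7.194.
0.434·t = ln(7.194) = 1.9732, so t = 1.9732/0.434 = 4.5466.

4.55 hours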